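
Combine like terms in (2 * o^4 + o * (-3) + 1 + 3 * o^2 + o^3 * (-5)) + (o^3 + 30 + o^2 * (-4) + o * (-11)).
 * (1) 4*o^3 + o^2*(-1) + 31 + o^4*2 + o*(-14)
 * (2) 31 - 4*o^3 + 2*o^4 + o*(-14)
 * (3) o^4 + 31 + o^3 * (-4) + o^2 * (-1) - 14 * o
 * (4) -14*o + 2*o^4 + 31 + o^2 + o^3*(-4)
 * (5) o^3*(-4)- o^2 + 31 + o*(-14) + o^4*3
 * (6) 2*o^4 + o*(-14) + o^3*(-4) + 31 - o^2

Adding the polynomials and combining like terms:
(2*o^4 + o*(-3) + 1 + 3*o^2 + o^3*(-5)) + (o^3 + 30 + o^2*(-4) + o*(-11))
= 2*o^4 + o*(-14) + o^3*(-4) + 31 - o^2
6) 2*o^4 + o*(-14) + o^3*(-4) + 31 - o^2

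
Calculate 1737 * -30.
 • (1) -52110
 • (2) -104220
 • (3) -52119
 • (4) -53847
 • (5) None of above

1737 * -30 = -52110
1) -52110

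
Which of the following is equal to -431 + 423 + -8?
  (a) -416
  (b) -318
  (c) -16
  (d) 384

First: -431 + 423 = -8
Then: -8 + -8 = -16
c) -16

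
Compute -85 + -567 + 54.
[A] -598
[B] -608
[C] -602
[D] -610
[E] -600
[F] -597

First: -85 + -567 = -652
Then: -652 + 54 = -598
A) -598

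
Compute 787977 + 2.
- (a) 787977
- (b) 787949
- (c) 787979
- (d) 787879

787977 + 2 = 787979
c) 787979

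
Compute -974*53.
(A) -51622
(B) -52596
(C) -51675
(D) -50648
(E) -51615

-974 * 53 = -51622
A) -51622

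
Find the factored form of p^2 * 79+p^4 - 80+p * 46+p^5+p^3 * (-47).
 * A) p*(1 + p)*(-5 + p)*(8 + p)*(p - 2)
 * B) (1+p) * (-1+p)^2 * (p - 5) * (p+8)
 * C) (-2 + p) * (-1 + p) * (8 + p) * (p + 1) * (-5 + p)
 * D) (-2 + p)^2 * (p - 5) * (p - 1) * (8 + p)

We need to factor p^2 * 79+p^4 - 80+p * 46+p^5+p^3 * (-47).
The factored form is (-2 + p) * (-1 + p) * (8 + p) * (p + 1) * (-5 + p).
C) (-2 + p) * (-1 + p) * (8 + p) * (p + 1) * (-5 + p)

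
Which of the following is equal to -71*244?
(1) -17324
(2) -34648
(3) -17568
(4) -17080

-71 * 244 = -17324
1) -17324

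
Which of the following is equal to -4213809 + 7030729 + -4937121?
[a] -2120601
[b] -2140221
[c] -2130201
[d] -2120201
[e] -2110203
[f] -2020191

First: -4213809 + 7030729 = 2816920
Then: 2816920 + -4937121 = -2120201
d) -2120201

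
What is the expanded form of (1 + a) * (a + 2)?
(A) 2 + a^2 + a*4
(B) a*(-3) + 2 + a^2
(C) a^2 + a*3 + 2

Expanding (1 + a) * (a + 2):
= a^2 + a*3 + 2
C) a^2 + a*3 + 2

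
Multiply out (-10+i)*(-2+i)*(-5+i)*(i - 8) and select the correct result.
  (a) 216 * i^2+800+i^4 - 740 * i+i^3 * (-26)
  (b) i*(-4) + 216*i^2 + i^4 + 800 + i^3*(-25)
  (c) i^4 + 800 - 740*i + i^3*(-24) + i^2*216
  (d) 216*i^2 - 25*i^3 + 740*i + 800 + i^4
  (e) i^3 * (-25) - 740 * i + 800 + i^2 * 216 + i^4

Expanding (-10+i)*(-2+i)*(-5+i)*(i - 8):
= i^3 * (-25) - 740 * i + 800 + i^2 * 216 + i^4
e) i^3 * (-25) - 740 * i + 800 + i^2 * 216 + i^4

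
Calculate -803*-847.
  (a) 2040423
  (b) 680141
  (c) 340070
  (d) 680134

-803 * -847 = 680141
b) 680141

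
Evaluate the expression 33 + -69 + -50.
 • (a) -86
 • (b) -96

First: 33 + -69 = -36
Then: -36 + -50 = -86
a) -86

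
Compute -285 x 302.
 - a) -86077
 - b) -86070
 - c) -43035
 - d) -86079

-285 * 302 = -86070
b) -86070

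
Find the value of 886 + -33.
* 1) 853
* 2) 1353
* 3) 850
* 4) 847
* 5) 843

886 + -33 = 853
1) 853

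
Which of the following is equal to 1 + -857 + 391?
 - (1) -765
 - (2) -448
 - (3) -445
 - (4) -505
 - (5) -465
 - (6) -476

First: 1 + -857 = -856
Then: -856 + 391 = -465
5) -465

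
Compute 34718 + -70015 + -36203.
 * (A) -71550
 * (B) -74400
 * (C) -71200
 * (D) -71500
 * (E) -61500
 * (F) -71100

First: 34718 + -70015 = -35297
Then: -35297 + -36203 = -71500
D) -71500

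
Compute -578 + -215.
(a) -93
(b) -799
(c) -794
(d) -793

-578 + -215 = -793
d) -793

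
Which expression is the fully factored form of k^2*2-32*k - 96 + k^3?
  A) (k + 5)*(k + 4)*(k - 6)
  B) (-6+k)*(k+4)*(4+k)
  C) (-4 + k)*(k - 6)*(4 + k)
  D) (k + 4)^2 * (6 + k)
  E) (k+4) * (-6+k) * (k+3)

We need to factor k^2*2-32*k - 96 + k^3.
The factored form is (-6+k)*(k+4)*(4+k).
B) (-6+k)*(k+4)*(4+k)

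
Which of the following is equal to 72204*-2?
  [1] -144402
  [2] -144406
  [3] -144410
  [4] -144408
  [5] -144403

72204 * -2 = -144408
4) -144408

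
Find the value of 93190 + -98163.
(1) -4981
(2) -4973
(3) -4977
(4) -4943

93190 + -98163 = -4973
2) -4973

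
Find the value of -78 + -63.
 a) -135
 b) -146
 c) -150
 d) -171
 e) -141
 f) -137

-78 + -63 = -141
e) -141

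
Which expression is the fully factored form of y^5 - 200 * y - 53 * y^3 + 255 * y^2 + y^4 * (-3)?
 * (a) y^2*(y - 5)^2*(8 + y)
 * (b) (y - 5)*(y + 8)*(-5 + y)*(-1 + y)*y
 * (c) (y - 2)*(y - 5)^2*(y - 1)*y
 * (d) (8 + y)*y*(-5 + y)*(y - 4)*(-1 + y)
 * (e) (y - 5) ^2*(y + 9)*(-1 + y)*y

We need to factor y^5 - 200 * y - 53 * y^3 + 255 * y^2 + y^4 * (-3).
The factored form is (y - 5)*(y + 8)*(-5 + y)*(-1 + y)*y.
b) (y - 5)*(y + 8)*(-5 + y)*(-1 + y)*y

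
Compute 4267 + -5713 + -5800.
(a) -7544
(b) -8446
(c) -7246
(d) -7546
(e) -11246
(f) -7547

First: 4267 + -5713 = -1446
Then: -1446 + -5800 = -7246
c) -7246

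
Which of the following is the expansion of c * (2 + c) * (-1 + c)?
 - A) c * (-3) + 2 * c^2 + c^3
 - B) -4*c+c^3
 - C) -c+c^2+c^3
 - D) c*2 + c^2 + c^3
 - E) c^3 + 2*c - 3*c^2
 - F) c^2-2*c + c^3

Expanding c * (2 + c) * (-1 + c):
= c^2-2*c + c^3
F) c^2-2*c + c^3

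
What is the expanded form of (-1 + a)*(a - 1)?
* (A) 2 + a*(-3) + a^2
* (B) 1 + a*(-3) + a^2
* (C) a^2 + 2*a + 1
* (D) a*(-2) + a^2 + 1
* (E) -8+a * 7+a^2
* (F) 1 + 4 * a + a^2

Expanding (-1 + a)*(a - 1):
= a*(-2) + a^2 + 1
D) a*(-2) + a^2 + 1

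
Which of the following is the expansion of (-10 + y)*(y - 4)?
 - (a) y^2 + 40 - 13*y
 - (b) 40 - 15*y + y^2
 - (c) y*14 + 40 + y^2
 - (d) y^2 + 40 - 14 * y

Expanding (-10 + y)*(y - 4):
= y^2 + 40 - 14 * y
d) y^2 + 40 - 14 * y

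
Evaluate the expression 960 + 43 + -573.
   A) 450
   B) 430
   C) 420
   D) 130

First: 960 + 43 = 1003
Then: 1003 + -573 = 430
B) 430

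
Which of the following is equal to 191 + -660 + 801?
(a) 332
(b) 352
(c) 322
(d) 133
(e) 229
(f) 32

First: 191 + -660 = -469
Then: -469 + 801 = 332
a) 332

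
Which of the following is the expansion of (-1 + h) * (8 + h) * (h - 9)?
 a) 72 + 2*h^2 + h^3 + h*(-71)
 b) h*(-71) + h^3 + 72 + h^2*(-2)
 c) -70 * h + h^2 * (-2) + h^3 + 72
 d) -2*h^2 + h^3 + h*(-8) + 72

Expanding (-1 + h) * (8 + h) * (h - 9):
= h*(-71) + h^3 + 72 + h^2*(-2)
b) h*(-71) + h^3 + 72 + h^2*(-2)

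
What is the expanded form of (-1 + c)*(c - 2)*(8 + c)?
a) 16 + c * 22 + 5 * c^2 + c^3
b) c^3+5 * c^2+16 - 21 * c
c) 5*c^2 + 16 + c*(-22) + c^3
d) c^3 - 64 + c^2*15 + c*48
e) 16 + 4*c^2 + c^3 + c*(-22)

Expanding (-1 + c)*(c - 2)*(8 + c):
= 5*c^2 + 16 + c*(-22) + c^3
c) 5*c^2 + 16 + c*(-22) + c^3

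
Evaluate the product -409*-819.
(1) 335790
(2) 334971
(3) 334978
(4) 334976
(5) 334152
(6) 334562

-409 * -819 = 334971
2) 334971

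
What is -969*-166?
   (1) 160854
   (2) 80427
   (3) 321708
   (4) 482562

-969 * -166 = 160854
1) 160854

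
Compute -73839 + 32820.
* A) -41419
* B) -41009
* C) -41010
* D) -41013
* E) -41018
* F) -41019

-73839 + 32820 = -41019
F) -41019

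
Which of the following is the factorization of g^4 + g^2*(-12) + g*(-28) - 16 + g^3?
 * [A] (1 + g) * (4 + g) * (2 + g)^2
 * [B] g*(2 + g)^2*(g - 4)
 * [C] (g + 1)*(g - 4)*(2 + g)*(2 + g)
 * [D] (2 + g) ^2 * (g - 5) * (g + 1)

We need to factor g^4 + g^2*(-12) + g*(-28) - 16 + g^3.
The factored form is (g + 1)*(g - 4)*(2 + g)*(2 + g).
C) (g + 1)*(g - 4)*(2 + g)*(2 + g)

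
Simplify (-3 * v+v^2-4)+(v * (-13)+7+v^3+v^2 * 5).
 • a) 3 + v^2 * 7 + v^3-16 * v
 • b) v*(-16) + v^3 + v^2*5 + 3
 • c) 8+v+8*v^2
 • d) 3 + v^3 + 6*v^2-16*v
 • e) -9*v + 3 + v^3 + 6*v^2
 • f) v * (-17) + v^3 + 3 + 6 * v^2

Adding the polynomials and combining like terms:
(-3*v + v^2 - 4) + (v*(-13) + 7 + v^3 + v^2*5)
= 3 + v^3 + 6*v^2-16*v
d) 3 + v^3 + 6*v^2-16*v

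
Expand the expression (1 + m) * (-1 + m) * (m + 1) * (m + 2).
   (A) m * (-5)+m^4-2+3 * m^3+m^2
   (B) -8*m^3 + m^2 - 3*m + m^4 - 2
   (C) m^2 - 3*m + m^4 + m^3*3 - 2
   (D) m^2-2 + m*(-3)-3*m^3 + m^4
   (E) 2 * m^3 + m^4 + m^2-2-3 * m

Expanding (1 + m) * (-1 + m) * (m + 1) * (m + 2):
= m^2 - 3*m + m^4 + m^3*3 - 2
C) m^2 - 3*m + m^4 + m^3*3 - 2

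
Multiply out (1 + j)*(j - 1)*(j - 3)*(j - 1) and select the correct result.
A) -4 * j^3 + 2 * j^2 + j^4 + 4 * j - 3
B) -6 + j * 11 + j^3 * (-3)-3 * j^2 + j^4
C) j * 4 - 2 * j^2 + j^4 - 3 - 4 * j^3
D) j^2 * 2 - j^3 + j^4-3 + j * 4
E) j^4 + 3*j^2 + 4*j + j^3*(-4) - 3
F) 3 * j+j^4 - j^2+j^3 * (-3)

Expanding (1 + j)*(j - 1)*(j - 3)*(j - 1):
= -4 * j^3 + 2 * j^2 + j^4 + 4 * j - 3
A) -4 * j^3 + 2 * j^2 + j^4 + 4 * j - 3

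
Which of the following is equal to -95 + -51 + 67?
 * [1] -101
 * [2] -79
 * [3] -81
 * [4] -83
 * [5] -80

First: -95 + -51 = -146
Then: -146 + 67 = -79
2) -79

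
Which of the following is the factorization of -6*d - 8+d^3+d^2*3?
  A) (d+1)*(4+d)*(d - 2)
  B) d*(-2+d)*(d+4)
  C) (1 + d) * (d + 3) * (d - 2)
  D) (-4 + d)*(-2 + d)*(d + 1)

We need to factor -6*d - 8+d^3+d^2*3.
The factored form is (d+1)*(4+d)*(d - 2).
A) (d+1)*(4+d)*(d - 2)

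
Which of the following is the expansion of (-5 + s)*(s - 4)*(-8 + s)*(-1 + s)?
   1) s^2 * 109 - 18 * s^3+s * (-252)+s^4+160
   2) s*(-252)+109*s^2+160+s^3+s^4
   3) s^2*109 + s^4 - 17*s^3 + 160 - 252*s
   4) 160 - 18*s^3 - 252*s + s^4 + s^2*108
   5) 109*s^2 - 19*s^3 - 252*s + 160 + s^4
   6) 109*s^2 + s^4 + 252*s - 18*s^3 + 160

Expanding (-5 + s)*(s - 4)*(-8 + s)*(-1 + s):
= s^2 * 109 - 18 * s^3+s * (-252)+s^4+160
1) s^2 * 109 - 18 * s^3+s * (-252)+s^4+160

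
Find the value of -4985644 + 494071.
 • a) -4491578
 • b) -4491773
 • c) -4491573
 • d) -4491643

-4985644 + 494071 = -4491573
c) -4491573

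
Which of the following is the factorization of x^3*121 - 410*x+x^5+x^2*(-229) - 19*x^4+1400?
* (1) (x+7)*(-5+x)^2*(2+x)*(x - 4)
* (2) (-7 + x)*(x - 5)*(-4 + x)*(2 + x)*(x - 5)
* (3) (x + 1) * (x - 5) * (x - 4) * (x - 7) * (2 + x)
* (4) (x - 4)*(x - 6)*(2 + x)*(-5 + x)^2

We need to factor x^3*121 - 410*x+x^5+x^2*(-229) - 19*x^4+1400.
The factored form is (-7 + x)*(x - 5)*(-4 + x)*(2 + x)*(x - 5).
2) (-7 + x)*(x - 5)*(-4 + x)*(2 + x)*(x - 5)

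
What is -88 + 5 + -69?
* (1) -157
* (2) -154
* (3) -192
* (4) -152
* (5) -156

First: -88 + 5 = -83
Then: -83 + -69 = -152
4) -152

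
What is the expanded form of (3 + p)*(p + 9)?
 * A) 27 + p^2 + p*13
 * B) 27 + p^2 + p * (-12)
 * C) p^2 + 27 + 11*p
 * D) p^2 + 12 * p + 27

Expanding (3 + p)*(p + 9):
= p^2 + 12 * p + 27
D) p^2 + 12 * p + 27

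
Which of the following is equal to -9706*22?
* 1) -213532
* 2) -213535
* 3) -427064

-9706 * 22 = -213532
1) -213532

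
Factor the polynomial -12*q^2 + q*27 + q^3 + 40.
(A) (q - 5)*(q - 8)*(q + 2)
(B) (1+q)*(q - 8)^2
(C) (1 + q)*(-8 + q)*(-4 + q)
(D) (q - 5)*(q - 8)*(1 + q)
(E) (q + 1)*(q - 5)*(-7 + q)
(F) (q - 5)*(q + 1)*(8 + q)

We need to factor -12*q^2 + q*27 + q^3 + 40.
The factored form is (q - 5)*(q - 8)*(1 + q).
D) (q - 5)*(q - 8)*(1 + q)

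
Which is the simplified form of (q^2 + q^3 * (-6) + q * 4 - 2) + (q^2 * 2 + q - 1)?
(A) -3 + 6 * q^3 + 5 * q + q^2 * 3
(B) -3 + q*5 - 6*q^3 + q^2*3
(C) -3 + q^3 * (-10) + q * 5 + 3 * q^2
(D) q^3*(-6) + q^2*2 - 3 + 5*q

Adding the polynomials and combining like terms:
(q^2 + q^3*(-6) + q*4 - 2) + (q^2*2 + q - 1)
= -3 + q*5 - 6*q^3 + q^2*3
B) -3 + q*5 - 6*q^3 + q^2*3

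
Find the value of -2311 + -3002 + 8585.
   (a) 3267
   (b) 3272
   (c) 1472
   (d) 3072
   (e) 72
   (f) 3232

First: -2311 + -3002 = -5313
Then: -5313 + 8585 = 3272
b) 3272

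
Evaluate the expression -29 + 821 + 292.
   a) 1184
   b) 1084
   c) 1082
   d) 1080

First: -29 + 821 = 792
Then: 792 + 292 = 1084
b) 1084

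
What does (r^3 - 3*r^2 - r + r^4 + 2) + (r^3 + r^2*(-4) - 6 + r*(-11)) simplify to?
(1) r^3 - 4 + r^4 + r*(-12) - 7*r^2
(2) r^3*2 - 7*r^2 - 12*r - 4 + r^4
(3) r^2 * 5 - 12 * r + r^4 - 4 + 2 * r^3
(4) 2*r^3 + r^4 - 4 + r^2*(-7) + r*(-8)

Adding the polynomials and combining like terms:
(r^3 - 3*r^2 - r + r^4 + 2) + (r^3 + r^2*(-4) - 6 + r*(-11))
= r^3*2 - 7*r^2 - 12*r - 4 + r^4
2) r^3*2 - 7*r^2 - 12*r - 4 + r^4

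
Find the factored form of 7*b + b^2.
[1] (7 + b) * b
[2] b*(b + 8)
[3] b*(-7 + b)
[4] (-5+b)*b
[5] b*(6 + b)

We need to factor 7*b + b^2.
The factored form is (7 + b) * b.
1) (7 + b) * b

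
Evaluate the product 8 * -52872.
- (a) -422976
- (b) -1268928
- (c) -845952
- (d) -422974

8 * -52872 = -422976
a) -422976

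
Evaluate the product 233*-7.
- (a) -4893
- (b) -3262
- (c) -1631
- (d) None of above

233 * -7 = -1631
c) -1631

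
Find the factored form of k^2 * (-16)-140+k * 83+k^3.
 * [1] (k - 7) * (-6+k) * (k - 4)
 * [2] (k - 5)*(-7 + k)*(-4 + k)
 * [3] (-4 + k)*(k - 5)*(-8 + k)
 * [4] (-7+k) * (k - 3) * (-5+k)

We need to factor k^2 * (-16)-140+k * 83+k^3.
The factored form is (k - 5)*(-7 + k)*(-4 + k).
2) (k - 5)*(-7 + k)*(-4 + k)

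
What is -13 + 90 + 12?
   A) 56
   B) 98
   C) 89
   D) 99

First: -13 + 90 = 77
Then: 77 + 12 = 89
C) 89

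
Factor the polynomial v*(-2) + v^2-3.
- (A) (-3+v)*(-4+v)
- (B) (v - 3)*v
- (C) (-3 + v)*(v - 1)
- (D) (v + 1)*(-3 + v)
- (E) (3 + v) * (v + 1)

We need to factor v*(-2) + v^2-3.
The factored form is (v + 1)*(-3 + v).
D) (v + 1)*(-3 + v)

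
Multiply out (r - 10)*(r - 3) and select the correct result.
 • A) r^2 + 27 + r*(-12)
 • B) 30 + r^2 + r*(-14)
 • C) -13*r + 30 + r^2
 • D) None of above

Expanding (r - 10)*(r - 3):
= -13*r + 30 + r^2
C) -13*r + 30 + r^2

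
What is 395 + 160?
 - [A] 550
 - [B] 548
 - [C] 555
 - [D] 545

395 + 160 = 555
C) 555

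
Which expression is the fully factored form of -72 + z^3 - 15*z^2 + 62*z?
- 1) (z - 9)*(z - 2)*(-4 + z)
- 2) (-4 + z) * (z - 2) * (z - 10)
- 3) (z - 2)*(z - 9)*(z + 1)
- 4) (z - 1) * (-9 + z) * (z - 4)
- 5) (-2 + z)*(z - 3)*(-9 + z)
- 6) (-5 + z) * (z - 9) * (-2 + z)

We need to factor -72 + z^3 - 15*z^2 + 62*z.
The factored form is (z - 9)*(z - 2)*(-4 + z).
1) (z - 9)*(z - 2)*(-4 + z)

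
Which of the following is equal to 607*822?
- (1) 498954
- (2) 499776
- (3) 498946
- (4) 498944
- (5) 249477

607 * 822 = 498954
1) 498954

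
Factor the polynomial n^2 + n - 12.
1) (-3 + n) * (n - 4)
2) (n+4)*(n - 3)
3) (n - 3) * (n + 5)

We need to factor n^2 + n - 12.
The factored form is (n+4)*(n - 3).
2) (n+4)*(n - 3)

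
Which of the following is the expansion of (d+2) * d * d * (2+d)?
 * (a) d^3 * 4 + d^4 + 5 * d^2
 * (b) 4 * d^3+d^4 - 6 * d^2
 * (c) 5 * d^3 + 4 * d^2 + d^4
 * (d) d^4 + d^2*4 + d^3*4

Expanding (d+2) * d * d * (2+d):
= d^4 + d^2*4 + d^3*4
d) d^4 + d^2*4 + d^3*4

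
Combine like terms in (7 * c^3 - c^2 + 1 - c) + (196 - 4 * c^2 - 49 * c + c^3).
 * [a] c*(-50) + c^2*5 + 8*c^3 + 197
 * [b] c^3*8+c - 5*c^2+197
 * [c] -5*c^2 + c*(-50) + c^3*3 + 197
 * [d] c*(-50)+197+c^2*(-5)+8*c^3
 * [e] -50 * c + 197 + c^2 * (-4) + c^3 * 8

Adding the polynomials and combining like terms:
(7*c^3 - c^2 + 1 - c) + (196 - 4*c^2 - 49*c + c^3)
= c*(-50)+197+c^2*(-5)+8*c^3
d) c*(-50)+197+c^2*(-5)+8*c^3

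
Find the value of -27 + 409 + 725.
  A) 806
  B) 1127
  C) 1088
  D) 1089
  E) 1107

First: -27 + 409 = 382
Then: 382 + 725 = 1107
E) 1107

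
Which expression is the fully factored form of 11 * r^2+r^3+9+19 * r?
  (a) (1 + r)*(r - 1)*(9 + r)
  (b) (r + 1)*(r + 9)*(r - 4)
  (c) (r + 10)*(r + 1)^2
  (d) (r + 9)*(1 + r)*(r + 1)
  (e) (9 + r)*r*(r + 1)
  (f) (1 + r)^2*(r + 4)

We need to factor 11 * r^2+r^3+9+19 * r.
The factored form is (r + 9)*(1 + r)*(r + 1).
d) (r + 9)*(1 + r)*(r + 1)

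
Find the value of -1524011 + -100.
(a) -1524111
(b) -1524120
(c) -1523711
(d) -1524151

-1524011 + -100 = -1524111
a) -1524111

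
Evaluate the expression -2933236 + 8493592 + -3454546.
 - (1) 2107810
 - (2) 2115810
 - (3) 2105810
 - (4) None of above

First: -2933236 + 8493592 = 5560356
Then: 5560356 + -3454546 = 2105810
3) 2105810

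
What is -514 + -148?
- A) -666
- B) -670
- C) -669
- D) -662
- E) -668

-514 + -148 = -662
D) -662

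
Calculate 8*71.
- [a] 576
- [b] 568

8 * 71 = 568
b) 568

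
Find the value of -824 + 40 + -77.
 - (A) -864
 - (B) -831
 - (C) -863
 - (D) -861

First: -824 + 40 = -784
Then: -784 + -77 = -861
D) -861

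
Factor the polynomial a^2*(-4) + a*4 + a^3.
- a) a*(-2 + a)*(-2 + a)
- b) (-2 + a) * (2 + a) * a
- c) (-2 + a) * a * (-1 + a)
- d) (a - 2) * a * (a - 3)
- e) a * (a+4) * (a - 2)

We need to factor a^2*(-4) + a*4 + a^3.
The factored form is a*(-2 + a)*(-2 + a).
a) a*(-2 + a)*(-2 + a)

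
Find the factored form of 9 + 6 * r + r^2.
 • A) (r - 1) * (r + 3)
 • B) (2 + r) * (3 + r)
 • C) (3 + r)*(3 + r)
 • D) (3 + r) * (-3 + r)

We need to factor 9 + 6 * r + r^2.
The factored form is (3 + r)*(3 + r).
C) (3 + r)*(3 + r)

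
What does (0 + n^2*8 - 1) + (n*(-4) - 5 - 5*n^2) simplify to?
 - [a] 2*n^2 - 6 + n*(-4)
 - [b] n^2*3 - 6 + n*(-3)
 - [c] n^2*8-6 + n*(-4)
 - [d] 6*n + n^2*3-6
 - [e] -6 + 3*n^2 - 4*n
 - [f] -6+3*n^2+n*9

Adding the polynomials and combining like terms:
(0 + n^2*8 - 1) + (n*(-4) - 5 - 5*n^2)
= -6 + 3*n^2 - 4*n
e) -6 + 3*n^2 - 4*n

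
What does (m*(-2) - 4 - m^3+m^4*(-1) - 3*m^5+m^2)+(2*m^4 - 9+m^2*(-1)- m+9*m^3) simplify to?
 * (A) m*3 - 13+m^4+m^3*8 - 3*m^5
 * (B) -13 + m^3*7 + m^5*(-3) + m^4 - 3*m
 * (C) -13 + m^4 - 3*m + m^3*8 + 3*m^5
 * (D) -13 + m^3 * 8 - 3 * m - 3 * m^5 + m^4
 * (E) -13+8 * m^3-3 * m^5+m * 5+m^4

Adding the polynomials and combining like terms:
(m*(-2) - 4 - m^3 + m^4*(-1) - 3*m^5 + m^2) + (2*m^4 - 9 + m^2*(-1) - m + 9*m^3)
= -13 + m^3 * 8 - 3 * m - 3 * m^5 + m^4
D) -13 + m^3 * 8 - 3 * m - 3 * m^5 + m^4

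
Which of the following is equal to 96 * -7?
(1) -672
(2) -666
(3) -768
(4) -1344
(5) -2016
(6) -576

96 * -7 = -672
1) -672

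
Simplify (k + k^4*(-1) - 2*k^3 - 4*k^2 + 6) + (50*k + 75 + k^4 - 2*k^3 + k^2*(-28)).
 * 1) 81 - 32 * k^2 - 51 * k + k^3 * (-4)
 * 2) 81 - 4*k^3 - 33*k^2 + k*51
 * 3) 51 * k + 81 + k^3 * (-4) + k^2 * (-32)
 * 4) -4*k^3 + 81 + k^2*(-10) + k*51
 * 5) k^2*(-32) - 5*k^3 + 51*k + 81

Adding the polynomials and combining like terms:
(k + k^4*(-1) - 2*k^3 - 4*k^2 + 6) + (50*k + 75 + k^4 - 2*k^3 + k^2*(-28))
= 51 * k + 81 + k^3 * (-4) + k^2 * (-32)
3) 51 * k + 81 + k^3 * (-4) + k^2 * (-32)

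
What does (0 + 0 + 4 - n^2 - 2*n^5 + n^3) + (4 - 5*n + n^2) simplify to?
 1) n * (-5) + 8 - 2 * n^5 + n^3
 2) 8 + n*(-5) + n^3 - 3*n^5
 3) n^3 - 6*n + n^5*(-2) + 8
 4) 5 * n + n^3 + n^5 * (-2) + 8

Adding the polynomials and combining like terms:
(0 + 0 + 4 - n^2 - 2*n^5 + n^3) + (4 - 5*n + n^2)
= n * (-5) + 8 - 2 * n^5 + n^3
1) n * (-5) + 8 - 2 * n^5 + n^3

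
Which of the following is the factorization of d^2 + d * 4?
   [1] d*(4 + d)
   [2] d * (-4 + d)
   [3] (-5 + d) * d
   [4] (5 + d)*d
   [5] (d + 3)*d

We need to factor d^2 + d * 4.
The factored form is d*(4 + d).
1) d*(4 + d)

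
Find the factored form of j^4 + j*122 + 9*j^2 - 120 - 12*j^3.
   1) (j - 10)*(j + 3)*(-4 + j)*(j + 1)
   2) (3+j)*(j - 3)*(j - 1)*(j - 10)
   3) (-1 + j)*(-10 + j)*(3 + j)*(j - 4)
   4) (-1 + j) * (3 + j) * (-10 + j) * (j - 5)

We need to factor j^4 + j*122 + 9*j^2 - 120 - 12*j^3.
The factored form is (-1 + j)*(-10 + j)*(3 + j)*(j - 4).
3) (-1 + j)*(-10 + j)*(3 + j)*(j - 4)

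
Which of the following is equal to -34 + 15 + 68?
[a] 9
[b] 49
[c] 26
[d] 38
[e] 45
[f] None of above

First: -34 + 15 = -19
Then: -19 + 68 = 49
b) 49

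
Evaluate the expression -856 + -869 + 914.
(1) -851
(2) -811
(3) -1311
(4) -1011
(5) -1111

First: -856 + -869 = -1725
Then: -1725 + 914 = -811
2) -811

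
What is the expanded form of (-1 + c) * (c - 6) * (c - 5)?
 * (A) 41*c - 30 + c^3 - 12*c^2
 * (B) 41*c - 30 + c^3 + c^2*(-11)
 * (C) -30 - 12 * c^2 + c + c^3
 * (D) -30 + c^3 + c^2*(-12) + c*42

Expanding (-1 + c) * (c - 6) * (c - 5):
= 41*c - 30 + c^3 - 12*c^2
A) 41*c - 30 + c^3 - 12*c^2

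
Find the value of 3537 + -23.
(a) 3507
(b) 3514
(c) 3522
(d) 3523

3537 + -23 = 3514
b) 3514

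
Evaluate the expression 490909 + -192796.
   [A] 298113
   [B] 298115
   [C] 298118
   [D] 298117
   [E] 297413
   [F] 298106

490909 + -192796 = 298113
A) 298113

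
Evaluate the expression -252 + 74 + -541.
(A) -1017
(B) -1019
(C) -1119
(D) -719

First: -252 + 74 = -178
Then: -178 + -541 = -719
D) -719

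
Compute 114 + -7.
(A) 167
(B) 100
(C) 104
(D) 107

114 + -7 = 107
D) 107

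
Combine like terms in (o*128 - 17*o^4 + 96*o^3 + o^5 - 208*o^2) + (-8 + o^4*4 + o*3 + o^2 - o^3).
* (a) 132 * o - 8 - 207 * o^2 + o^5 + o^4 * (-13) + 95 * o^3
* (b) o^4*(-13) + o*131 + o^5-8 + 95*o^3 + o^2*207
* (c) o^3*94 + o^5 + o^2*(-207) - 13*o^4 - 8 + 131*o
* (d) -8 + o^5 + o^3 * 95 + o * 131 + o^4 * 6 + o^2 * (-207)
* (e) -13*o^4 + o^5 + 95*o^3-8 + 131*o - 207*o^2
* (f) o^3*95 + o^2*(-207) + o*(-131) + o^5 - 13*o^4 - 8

Adding the polynomials and combining like terms:
(o*128 - 17*o^4 + 96*o^3 + o^5 - 208*o^2) + (-8 + o^4*4 + o*3 + o^2 - o^3)
= -13*o^4 + o^5 + 95*o^3-8 + 131*o - 207*o^2
e) -13*o^4 + o^5 + 95*o^3-8 + 131*o - 207*o^2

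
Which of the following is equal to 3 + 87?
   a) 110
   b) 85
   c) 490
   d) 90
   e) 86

3 + 87 = 90
d) 90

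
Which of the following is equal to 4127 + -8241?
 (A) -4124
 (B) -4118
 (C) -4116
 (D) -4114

4127 + -8241 = -4114
D) -4114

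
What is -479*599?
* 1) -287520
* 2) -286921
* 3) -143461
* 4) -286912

-479 * 599 = -286921
2) -286921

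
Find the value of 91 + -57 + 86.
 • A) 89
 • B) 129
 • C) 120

First: 91 + -57 = 34
Then: 34 + 86 = 120
C) 120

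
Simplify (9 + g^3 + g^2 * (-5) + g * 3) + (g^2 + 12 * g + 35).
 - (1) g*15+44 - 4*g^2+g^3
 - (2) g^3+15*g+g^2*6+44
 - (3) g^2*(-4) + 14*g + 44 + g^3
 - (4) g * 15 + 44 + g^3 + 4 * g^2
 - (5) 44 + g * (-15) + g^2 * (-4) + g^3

Adding the polynomials and combining like terms:
(9 + g^3 + g^2*(-5) + g*3) + (g^2 + 12*g + 35)
= g*15+44 - 4*g^2+g^3
1) g*15+44 - 4*g^2+g^3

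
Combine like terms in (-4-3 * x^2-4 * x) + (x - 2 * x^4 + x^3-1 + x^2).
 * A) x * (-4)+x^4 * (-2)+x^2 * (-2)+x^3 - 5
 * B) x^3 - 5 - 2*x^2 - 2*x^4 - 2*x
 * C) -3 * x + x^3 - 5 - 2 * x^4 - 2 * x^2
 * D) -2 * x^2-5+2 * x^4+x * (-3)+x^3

Adding the polynomials and combining like terms:
(-4 - 3*x^2 - 4*x) + (x - 2*x^4 + x^3 - 1 + x^2)
= -3 * x + x^3 - 5 - 2 * x^4 - 2 * x^2
C) -3 * x + x^3 - 5 - 2 * x^4 - 2 * x^2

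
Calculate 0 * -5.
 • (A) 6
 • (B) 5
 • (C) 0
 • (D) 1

0 * -5 = 0
C) 0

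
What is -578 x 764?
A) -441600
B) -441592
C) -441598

-578 * 764 = -441592
B) -441592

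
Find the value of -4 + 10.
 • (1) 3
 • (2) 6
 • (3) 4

-4 + 10 = 6
2) 6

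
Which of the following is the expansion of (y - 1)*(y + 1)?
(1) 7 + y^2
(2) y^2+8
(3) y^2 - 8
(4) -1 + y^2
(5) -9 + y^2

Expanding (y - 1)*(y + 1):
= -1 + y^2
4) -1 + y^2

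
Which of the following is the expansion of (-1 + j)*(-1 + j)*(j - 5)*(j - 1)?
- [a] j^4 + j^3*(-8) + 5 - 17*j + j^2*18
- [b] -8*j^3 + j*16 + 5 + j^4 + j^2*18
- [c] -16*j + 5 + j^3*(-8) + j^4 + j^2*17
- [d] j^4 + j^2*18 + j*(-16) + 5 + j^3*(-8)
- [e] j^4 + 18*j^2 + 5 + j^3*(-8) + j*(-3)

Expanding (-1 + j)*(-1 + j)*(j - 5)*(j - 1):
= j^4 + j^2*18 + j*(-16) + 5 + j^3*(-8)
d) j^4 + j^2*18 + j*(-16) + 5 + j^3*(-8)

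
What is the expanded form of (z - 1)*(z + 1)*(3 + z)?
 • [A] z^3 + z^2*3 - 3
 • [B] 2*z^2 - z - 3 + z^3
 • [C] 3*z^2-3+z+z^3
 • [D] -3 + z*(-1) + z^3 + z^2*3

Expanding (z - 1)*(z + 1)*(3 + z):
= -3 + z*(-1) + z^3 + z^2*3
D) -3 + z*(-1) + z^3 + z^2*3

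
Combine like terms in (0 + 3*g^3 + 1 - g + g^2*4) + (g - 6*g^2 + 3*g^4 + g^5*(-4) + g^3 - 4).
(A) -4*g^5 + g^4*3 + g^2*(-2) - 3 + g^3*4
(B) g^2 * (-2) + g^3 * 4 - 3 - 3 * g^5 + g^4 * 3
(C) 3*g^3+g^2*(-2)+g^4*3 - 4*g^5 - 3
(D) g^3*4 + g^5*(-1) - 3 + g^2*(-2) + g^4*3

Adding the polynomials and combining like terms:
(0 + 3*g^3 + 1 - g + g^2*4) + (g - 6*g^2 + 3*g^4 + g^5*(-4) + g^3 - 4)
= -4*g^5 + g^4*3 + g^2*(-2) - 3 + g^3*4
A) -4*g^5 + g^4*3 + g^2*(-2) - 3 + g^3*4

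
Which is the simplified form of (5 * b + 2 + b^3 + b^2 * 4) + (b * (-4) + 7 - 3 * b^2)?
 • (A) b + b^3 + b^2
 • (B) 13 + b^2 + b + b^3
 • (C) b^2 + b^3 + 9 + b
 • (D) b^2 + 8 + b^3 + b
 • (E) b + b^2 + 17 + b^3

Adding the polynomials and combining like terms:
(5*b + 2 + b^3 + b^2*4) + (b*(-4) + 7 - 3*b^2)
= b^2 + b^3 + 9 + b
C) b^2 + b^3 + 9 + b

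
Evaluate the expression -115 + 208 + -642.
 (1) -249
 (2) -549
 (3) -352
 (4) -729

First: -115 + 208 = 93
Then: 93 + -642 = -549
2) -549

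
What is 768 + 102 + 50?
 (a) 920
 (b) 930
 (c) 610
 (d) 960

First: 768 + 102 = 870
Then: 870 + 50 = 920
a) 920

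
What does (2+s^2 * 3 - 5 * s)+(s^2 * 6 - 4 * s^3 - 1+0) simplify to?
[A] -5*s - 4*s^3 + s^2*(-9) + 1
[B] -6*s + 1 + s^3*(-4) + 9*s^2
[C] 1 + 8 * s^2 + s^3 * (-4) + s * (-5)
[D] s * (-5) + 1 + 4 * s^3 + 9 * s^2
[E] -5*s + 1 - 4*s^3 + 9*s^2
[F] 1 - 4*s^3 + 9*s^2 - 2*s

Adding the polynomials and combining like terms:
(2 + s^2*3 - 5*s) + (s^2*6 - 4*s^3 - 1 + 0)
= -5*s + 1 - 4*s^3 + 9*s^2
E) -5*s + 1 - 4*s^3 + 9*s^2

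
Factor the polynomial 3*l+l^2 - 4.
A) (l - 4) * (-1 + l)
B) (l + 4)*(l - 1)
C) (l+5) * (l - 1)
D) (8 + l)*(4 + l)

We need to factor 3*l+l^2 - 4.
The factored form is (l + 4)*(l - 1).
B) (l + 4)*(l - 1)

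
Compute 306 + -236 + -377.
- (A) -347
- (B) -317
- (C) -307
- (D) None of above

First: 306 + -236 = 70
Then: 70 + -377 = -307
C) -307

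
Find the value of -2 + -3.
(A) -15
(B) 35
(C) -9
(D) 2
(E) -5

-2 + -3 = -5
E) -5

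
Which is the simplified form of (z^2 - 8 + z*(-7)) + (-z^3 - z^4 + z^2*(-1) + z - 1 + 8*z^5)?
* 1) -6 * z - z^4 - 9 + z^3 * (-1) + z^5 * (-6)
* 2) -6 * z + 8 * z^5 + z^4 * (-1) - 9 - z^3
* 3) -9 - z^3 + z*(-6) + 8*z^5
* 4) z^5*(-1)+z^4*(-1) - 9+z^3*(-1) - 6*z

Adding the polynomials and combining like terms:
(z^2 - 8 + z*(-7)) + (-z^3 - z^4 + z^2*(-1) + z - 1 + 8*z^5)
= -6 * z + 8 * z^5 + z^4 * (-1) - 9 - z^3
2) -6 * z + 8 * z^5 + z^4 * (-1) - 9 - z^3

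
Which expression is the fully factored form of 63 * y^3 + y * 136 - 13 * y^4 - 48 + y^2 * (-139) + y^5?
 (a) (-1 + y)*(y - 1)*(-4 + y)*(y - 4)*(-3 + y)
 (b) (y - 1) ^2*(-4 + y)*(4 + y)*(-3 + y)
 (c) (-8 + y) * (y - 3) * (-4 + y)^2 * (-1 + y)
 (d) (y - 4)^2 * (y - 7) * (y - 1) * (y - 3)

We need to factor 63 * y^3 + y * 136 - 13 * y^4 - 48 + y^2 * (-139) + y^5.
The factored form is (-1 + y)*(y - 1)*(-4 + y)*(y - 4)*(-3 + y).
a) (-1 + y)*(y - 1)*(-4 + y)*(y - 4)*(-3 + y)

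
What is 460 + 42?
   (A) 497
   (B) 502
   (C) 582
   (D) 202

460 + 42 = 502
B) 502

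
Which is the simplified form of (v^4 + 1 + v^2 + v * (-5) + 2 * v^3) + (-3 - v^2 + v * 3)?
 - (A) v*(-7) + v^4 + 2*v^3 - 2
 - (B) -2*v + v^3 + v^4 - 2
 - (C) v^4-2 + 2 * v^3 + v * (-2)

Adding the polynomials and combining like terms:
(v^4 + 1 + v^2 + v*(-5) + 2*v^3) + (-3 - v^2 + v*3)
= v^4-2 + 2 * v^3 + v * (-2)
C) v^4-2 + 2 * v^3 + v * (-2)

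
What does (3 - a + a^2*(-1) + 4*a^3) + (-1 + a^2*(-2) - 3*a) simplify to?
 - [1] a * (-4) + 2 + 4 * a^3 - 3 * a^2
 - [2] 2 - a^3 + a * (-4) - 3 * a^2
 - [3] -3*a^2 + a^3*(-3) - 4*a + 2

Adding the polynomials and combining like terms:
(3 - a + a^2*(-1) + 4*a^3) + (-1 + a^2*(-2) - 3*a)
= a * (-4) + 2 + 4 * a^3 - 3 * a^2
1) a * (-4) + 2 + 4 * a^3 - 3 * a^2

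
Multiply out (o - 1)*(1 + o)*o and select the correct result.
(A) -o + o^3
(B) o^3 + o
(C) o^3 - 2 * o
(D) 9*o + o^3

Expanding (o - 1)*(1 + o)*o:
= -o + o^3
A) -o + o^3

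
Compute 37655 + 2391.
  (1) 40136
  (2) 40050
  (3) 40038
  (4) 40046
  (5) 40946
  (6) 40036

37655 + 2391 = 40046
4) 40046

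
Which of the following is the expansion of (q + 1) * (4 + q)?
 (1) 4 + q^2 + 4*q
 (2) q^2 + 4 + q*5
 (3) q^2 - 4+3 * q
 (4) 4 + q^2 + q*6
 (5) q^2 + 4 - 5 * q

Expanding (q + 1) * (4 + q):
= q^2 + 4 + q*5
2) q^2 + 4 + q*5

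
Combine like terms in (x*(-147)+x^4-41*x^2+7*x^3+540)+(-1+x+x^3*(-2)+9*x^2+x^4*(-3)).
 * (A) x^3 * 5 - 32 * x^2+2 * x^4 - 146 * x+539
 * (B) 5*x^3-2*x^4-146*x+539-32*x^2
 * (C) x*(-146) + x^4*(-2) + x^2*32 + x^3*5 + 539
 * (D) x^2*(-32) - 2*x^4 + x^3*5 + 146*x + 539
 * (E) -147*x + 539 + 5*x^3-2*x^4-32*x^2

Adding the polynomials and combining like terms:
(x*(-147) + x^4 - 41*x^2 + 7*x^3 + 540) + (-1 + x + x^3*(-2) + 9*x^2 + x^4*(-3))
= 5*x^3-2*x^4-146*x+539-32*x^2
B) 5*x^3-2*x^4-146*x+539-32*x^2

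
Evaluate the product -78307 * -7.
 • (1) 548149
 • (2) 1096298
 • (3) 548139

-78307 * -7 = 548149
1) 548149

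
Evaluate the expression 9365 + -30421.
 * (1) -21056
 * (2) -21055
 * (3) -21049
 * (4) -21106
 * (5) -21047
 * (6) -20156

9365 + -30421 = -21056
1) -21056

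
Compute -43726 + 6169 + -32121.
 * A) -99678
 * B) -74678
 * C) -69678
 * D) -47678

First: -43726 + 6169 = -37557
Then: -37557 + -32121 = -69678
C) -69678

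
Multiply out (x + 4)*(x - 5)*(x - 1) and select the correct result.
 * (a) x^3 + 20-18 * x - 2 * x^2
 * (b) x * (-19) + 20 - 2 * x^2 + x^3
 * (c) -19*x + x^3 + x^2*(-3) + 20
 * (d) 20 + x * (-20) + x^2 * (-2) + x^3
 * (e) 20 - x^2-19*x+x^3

Expanding (x + 4)*(x - 5)*(x - 1):
= x * (-19) + 20 - 2 * x^2 + x^3
b) x * (-19) + 20 - 2 * x^2 + x^3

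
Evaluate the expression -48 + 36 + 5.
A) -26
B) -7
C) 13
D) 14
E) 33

First: -48 + 36 = -12
Then: -12 + 5 = -7
B) -7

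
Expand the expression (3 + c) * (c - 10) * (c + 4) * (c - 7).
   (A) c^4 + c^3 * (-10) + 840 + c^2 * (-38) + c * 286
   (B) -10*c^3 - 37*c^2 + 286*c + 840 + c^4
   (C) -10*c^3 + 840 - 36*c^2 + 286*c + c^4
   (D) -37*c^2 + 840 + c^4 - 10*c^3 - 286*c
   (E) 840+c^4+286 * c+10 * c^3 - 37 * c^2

Expanding (3 + c) * (c - 10) * (c + 4) * (c - 7):
= -10*c^3 - 37*c^2 + 286*c + 840 + c^4
B) -10*c^3 - 37*c^2 + 286*c + 840 + c^4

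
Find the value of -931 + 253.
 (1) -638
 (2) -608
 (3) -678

-931 + 253 = -678
3) -678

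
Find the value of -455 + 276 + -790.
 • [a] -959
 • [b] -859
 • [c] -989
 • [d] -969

First: -455 + 276 = -179
Then: -179 + -790 = -969
d) -969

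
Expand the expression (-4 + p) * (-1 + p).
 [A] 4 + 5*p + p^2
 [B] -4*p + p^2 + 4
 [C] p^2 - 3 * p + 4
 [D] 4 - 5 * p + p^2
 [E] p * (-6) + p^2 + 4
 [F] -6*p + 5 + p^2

Expanding (-4 + p) * (-1 + p):
= 4 - 5 * p + p^2
D) 4 - 5 * p + p^2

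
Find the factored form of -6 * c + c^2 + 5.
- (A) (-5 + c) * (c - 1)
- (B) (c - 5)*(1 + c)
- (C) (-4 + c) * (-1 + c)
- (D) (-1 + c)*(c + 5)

We need to factor -6 * c + c^2 + 5.
The factored form is (-5 + c) * (c - 1).
A) (-5 + c) * (c - 1)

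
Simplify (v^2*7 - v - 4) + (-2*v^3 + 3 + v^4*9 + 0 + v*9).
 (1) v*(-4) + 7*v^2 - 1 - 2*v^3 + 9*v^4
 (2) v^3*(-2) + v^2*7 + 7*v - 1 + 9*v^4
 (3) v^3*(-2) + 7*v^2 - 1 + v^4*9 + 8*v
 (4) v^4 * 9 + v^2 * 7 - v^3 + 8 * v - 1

Adding the polynomials and combining like terms:
(v^2*7 - v - 4) + (-2*v^3 + 3 + v^4*9 + 0 + v*9)
= v^3*(-2) + 7*v^2 - 1 + v^4*9 + 8*v
3) v^3*(-2) + 7*v^2 - 1 + v^4*9 + 8*v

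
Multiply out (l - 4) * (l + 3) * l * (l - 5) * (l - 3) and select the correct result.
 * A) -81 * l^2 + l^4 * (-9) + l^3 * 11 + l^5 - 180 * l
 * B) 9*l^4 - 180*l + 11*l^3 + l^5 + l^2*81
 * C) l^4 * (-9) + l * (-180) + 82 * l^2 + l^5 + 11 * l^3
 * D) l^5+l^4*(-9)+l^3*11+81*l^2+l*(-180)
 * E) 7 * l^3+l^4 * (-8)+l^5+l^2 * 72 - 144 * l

Expanding (l - 4) * (l + 3) * l * (l - 5) * (l - 3):
= l^5+l^4*(-9)+l^3*11+81*l^2+l*(-180)
D) l^5+l^4*(-9)+l^3*11+81*l^2+l*(-180)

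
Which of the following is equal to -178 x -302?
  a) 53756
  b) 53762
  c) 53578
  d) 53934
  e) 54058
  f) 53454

-178 * -302 = 53756
a) 53756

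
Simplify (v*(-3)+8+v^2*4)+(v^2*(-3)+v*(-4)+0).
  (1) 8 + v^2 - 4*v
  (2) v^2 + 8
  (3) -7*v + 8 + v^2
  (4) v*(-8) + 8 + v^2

Adding the polynomials and combining like terms:
(v*(-3) + 8 + v^2*4) + (v^2*(-3) + v*(-4) + 0)
= -7*v + 8 + v^2
3) -7*v + 8 + v^2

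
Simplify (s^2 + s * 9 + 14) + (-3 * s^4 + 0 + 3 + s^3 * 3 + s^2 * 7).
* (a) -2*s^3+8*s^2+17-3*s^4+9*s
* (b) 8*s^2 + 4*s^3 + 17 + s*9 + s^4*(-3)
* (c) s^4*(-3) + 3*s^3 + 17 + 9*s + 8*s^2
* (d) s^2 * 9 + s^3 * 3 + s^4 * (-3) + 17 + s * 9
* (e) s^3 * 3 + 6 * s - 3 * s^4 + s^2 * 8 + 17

Adding the polynomials and combining like terms:
(s^2 + s*9 + 14) + (-3*s^4 + 0 + 3 + s^3*3 + s^2*7)
= s^4*(-3) + 3*s^3 + 17 + 9*s + 8*s^2
c) s^4*(-3) + 3*s^3 + 17 + 9*s + 8*s^2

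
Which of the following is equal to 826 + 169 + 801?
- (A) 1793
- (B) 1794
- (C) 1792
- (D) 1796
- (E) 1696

First: 826 + 169 = 995
Then: 995 + 801 = 1796
D) 1796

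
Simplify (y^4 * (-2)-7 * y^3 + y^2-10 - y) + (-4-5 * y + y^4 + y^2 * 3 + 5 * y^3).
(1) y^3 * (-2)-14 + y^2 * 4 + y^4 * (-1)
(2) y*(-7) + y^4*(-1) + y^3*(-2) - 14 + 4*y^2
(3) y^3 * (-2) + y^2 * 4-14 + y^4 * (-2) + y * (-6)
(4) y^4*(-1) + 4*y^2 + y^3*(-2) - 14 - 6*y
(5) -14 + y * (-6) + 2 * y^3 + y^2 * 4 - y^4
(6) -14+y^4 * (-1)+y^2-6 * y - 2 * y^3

Adding the polynomials and combining like terms:
(y^4*(-2) - 7*y^3 + y^2 - 10 - y) + (-4 - 5*y + y^4 + y^2*3 + 5*y^3)
= y^4*(-1) + 4*y^2 + y^3*(-2) - 14 - 6*y
4) y^4*(-1) + 4*y^2 + y^3*(-2) - 14 - 6*y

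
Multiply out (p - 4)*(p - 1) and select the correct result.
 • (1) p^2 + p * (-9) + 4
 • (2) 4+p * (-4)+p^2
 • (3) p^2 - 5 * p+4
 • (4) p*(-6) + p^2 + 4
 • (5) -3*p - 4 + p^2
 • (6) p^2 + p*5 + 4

Expanding (p - 4)*(p - 1):
= p^2 - 5 * p+4
3) p^2 - 5 * p+4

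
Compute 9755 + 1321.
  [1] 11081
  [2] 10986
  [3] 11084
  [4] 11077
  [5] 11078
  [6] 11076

9755 + 1321 = 11076
6) 11076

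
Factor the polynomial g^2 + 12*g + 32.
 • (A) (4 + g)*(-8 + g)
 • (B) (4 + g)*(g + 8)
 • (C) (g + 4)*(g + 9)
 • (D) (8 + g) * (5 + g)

We need to factor g^2 + 12*g + 32.
The factored form is (4 + g)*(g + 8).
B) (4 + g)*(g + 8)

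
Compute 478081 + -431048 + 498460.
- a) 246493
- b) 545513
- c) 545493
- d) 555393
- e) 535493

First: 478081 + -431048 = 47033
Then: 47033 + 498460 = 545493
c) 545493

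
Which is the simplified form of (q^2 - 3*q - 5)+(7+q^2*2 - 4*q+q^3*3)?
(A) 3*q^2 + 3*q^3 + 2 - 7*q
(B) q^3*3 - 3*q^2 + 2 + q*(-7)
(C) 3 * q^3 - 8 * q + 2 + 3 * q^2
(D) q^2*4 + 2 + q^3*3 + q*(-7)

Adding the polynomials and combining like terms:
(q^2 - 3*q - 5) + (7 + q^2*2 - 4*q + q^3*3)
= 3*q^2 + 3*q^3 + 2 - 7*q
A) 3*q^2 + 3*q^3 + 2 - 7*q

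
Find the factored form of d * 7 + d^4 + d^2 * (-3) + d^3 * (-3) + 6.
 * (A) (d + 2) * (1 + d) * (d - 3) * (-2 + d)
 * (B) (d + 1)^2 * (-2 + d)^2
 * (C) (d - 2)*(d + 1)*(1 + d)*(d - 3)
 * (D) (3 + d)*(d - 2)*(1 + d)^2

We need to factor d * 7 + d^4 + d^2 * (-3) + d^3 * (-3) + 6.
The factored form is (d - 2)*(d + 1)*(1 + d)*(d - 3).
C) (d - 2)*(d + 1)*(1 + d)*(d - 3)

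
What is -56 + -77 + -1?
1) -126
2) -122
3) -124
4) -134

First: -56 + -77 = -133
Then: -133 + -1 = -134
4) -134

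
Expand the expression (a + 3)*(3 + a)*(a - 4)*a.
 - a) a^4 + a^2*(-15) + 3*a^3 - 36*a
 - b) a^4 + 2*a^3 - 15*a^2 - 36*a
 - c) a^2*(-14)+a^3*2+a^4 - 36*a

Expanding (a + 3)*(3 + a)*(a - 4)*a:
= a^4 + 2*a^3 - 15*a^2 - 36*a
b) a^4 + 2*a^3 - 15*a^2 - 36*a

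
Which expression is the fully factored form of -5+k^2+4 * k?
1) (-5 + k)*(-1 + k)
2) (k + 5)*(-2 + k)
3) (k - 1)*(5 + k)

We need to factor -5+k^2+4 * k.
The factored form is (k - 1)*(5 + k).
3) (k - 1)*(5 + k)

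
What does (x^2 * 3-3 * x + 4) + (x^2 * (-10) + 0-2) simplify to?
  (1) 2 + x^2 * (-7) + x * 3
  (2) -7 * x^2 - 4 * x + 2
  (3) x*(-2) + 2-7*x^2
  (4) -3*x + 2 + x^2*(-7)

Adding the polynomials and combining like terms:
(x^2*3 - 3*x + 4) + (x^2*(-10) + 0 - 2)
= -3*x + 2 + x^2*(-7)
4) -3*x + 2 + x^2*(-7)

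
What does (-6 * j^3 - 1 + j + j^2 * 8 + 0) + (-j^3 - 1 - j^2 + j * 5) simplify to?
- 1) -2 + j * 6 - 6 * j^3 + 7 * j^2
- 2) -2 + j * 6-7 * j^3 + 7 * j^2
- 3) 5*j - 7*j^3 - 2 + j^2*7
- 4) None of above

Adding the polynomials and combining like terms:
(-6*j^3 - 1 + j + j^2*8 + 0) + (-j^3 - 1 - j^2 + j*5)
= -2 + j * 6-7 * j^3 + 7 * j^2
2) -2 + j * 6-7 * j^3 + 7 * j^2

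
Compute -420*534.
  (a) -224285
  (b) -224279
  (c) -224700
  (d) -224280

-420 * 534 = -224280
d) -224280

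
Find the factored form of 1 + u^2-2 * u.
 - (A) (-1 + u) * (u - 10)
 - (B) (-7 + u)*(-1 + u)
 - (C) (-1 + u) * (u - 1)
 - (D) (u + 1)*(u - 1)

We need to factor 1 + u^2-2 * u.
The factored form is (-1 + u) * (u - 1).
C) (-1 + u) * (u - 1)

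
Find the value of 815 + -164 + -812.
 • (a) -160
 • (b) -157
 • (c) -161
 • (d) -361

First: 815 + -164 = 651
Then: 651 + -812 = -161
c) -161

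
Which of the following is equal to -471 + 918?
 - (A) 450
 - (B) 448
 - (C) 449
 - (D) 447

-471 + 918 = 447
D) 447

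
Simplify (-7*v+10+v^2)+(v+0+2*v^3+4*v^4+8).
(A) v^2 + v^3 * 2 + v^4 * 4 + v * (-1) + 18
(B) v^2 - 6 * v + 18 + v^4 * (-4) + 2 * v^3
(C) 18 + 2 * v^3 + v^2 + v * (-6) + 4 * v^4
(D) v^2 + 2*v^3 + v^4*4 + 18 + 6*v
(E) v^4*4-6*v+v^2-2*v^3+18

Adding the polynomials and combining like terms:
(-7*v + 10 + v^2) + (v + 0 + 2*v^3 + 4*v^4 + 8)
= 18 + 2 * v^3 + v^2 + v * (-6) + 4 * v^4
C) 18 + 2 * v^3 + v^2 + v * (-6) + 4 * v^4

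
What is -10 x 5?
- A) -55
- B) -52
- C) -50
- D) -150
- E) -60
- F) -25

-10 * 5 = -50
C) -50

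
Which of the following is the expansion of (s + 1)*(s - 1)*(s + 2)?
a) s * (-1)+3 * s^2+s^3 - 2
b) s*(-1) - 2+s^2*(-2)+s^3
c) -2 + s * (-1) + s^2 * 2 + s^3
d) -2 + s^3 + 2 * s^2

Expanding (s + 1)*(s - 1)*(s + 2):
= -2 + s * (-1) + s^2 * 2 + s^3
c) -2 + s * (-1) + s^2 * 2 + s^3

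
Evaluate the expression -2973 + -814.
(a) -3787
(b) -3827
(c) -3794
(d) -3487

-2973 + -814 = -3787
a) -3787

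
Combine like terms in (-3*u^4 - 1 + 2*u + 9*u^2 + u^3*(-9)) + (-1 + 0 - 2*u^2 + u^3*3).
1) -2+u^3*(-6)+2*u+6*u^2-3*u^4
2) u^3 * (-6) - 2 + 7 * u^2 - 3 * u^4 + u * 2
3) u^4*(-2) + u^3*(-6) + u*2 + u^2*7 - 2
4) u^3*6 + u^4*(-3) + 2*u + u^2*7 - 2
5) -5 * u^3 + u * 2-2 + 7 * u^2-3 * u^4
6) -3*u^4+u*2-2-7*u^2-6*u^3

Adding the polynomials and combining like terms:
(-3*u^4 - 1 + 2*u + 9*u^2 + u^3*(-9)) + (-1 + 0 - 2*u^2 + u^3*3)
= u^3 * (-6) - 2 + 7 * u^2 - 3 * u^4 + u * 2
2) u^3 * (-6) - 2 + 7 * u^2 - 3 * u^4 + u * 2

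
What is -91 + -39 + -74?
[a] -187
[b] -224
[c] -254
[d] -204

First: -91 + -39 = -130
Then: -130 + -74 = -204
d) -204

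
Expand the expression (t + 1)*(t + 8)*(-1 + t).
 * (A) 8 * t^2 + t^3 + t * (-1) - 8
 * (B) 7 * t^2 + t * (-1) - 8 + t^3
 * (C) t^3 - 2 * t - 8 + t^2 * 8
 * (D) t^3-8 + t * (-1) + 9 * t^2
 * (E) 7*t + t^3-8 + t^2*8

Expanding (t + 1)*(t + 8)*(-1 + t):
= 8 * t^2 + t^3 + t * (-1) - 8
A) 8 * t^2 + t^3 + t * (-1) - 8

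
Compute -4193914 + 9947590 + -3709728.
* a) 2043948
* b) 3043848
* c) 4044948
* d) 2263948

First: -4193914 + 9947590 = 5753676
Then: 5753676 + -3709728 = 2043948
a) 2043948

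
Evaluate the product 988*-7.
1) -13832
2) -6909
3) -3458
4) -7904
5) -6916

988 * -7 = -6916
5) -6916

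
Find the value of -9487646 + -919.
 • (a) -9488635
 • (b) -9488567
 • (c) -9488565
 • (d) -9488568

-9487646 + -919 = -9488565
c) -9488565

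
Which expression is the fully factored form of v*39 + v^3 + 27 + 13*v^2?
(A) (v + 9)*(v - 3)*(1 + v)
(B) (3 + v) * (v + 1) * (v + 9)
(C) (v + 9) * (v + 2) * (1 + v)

We need to factor v*39 + v^3 + 27 + 13*v^2.
The factored form is (3 + v) * (v + 1) * (v + 9).
B) (3 + v) * (v + 1) * (v + 9)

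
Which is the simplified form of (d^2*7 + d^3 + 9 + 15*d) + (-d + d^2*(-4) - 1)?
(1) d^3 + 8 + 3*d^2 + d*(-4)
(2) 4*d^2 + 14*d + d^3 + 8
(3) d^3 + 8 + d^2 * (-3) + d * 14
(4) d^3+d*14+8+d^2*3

Adding the polynomials and combining like terms:
(d^2*7 + d^3 + 9 + 15*d) + (-d + d^2*(-4) - 1)
= d^3+d*14+8+d^2*3
4) d^3+d*14+8+d^2*3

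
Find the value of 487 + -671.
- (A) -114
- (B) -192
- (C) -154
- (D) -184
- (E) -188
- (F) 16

487 + -671 = -184
D) -184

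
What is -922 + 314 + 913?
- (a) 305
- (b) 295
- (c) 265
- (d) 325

First: -922 + 314 = -608
Then: -608 + 913 = 305
a) 305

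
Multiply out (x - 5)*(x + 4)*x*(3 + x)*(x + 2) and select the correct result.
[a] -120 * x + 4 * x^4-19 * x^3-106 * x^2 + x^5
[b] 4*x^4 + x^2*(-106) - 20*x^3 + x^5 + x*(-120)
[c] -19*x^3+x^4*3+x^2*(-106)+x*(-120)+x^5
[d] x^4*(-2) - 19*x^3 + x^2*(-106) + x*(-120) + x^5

Expanding (x - 5)*(x + 4)*x*(3 + x)*(x + 2):
= -120 * x + 4 * x^4-19 * x^3-106 * x^2 + x^5
a) -120 * x + 4 * x^4-19 * x^3-106 * x^2 + x^5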